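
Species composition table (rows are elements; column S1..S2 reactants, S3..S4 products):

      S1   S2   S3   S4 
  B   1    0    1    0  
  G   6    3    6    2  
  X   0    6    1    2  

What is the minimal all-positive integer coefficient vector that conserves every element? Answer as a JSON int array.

B: 6·1+2·0 = 6 | 6·1+3·0 = 6
G: 6·6+2·3 = 42 | 6·6+3·2 = 42
X: 6·0+2·6 = 12 | 6·1+3·2 = 12
gcd(6,2,6,3) = 1

Coefficients: [6, 2, 6, 3]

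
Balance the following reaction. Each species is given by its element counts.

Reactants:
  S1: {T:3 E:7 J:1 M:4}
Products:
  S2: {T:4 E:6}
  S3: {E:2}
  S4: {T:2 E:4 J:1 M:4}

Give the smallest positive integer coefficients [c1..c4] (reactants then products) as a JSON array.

T: 4·3 = 12 | 1·4+3·0+4·2 = 12
E: 4·7 = 28 | 1·6+3·2+4·4 = 28
J: 4·1 = 4 | 1·0+3·0+4·1 = 4
M: 4·4 = 16 | 1·0+3·0+4·4 = 16
gcd(4,1,3,4) = 1

Coefficients: [4, 1, 3, 4]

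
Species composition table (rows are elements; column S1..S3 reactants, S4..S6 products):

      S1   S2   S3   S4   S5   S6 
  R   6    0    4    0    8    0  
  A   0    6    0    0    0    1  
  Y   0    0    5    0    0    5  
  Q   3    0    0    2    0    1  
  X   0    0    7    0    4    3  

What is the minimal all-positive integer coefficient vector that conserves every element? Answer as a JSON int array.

R: 4·6+1·0+6·4 = 48 | 3·0+6·8+6·0 = 48
A: 4·0+1·6+6·0 = 6 | 3·0+6·0+6·1 = 6
Y: 4·0+1·0+6·5 = 30 | 3·0+6·0+6·5 = 30
Q: 4·3+1·0+6·0 = 12 | 3·2+6·0+6·1 = 12
X: 4·0+1·0+6·7 = 42 | 3·0+6·4+6·3 = 42
gcd(4,1,6,3,6,6) = 1

Coefficients: [4, 1, 6, 3, 6, 6]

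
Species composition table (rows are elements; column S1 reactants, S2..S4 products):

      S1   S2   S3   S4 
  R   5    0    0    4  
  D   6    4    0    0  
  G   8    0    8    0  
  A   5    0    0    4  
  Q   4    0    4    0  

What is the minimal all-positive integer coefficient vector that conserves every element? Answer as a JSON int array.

R: 4·5 = 20 | 6·0+4·0+5·4 = 20
D: 4·6 = 24 | 6·4+4·0+5·0 = 24
G: 4·8 = 32 | 6·0+4·8+5·0 = 32
A: 4·5 = 20 | 6·0+4·0+5·4 = 20
Q: 4·4 = 16 | 6·0+4·4+5·0 = 16
gcd(4,6,4,5) = 1

Coefficients: [4, 6, 4, 5]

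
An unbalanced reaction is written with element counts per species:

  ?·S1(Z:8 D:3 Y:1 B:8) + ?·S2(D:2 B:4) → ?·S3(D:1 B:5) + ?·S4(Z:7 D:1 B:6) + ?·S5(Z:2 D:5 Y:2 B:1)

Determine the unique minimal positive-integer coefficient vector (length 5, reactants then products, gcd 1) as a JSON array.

Z: 6·8+4·0 = 48 | 5·0+6·7+3·2 = 48
D: 6·3+4·2 = 26 | 5·1+6·1+3·5 = 26
Y: 6·1+4·0 = 6 | 5·0+6·0+3·2 = 6
B: 6·8+4·4 = 64 | 5·5+6·6+3·1 = 64
gcd(6,4,5,6,3) = 1

Coefficients: [6, 4, 5, 6, 3]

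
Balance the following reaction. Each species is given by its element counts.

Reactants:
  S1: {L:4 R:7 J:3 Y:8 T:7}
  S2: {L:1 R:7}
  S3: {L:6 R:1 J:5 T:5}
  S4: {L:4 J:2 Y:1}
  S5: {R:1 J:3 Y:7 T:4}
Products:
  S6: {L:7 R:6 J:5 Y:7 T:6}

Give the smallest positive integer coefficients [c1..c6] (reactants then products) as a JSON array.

L: 3·4+1·1+1·6+4·4+1·0 = 35 | 5·7 = 35
R: 3·7+1·7+1·1+4·0+1·1 = 30 | 5·6 = 30
J: 3·3+1·0+1·5+4·2+1·3 = 25 | 5·5 = 25
Y: 3·8+1·0+1·0+4·1+1·7 = 35 | 5·7 = 35
T: 3·7+1·0+1·5+4·0+1·4 = 30 | 5·6 = 30
gcd(3,1,1,4,1,5) = 1

Coefficients: [3, 1, 1, 4, 1, 5]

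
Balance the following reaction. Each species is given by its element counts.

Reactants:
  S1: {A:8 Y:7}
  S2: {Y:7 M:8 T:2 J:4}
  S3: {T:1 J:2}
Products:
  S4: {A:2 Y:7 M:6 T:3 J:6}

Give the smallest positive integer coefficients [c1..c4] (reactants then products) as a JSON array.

Coefficients: [1, 3, 6, 4]

A: 1·8+3·0+6·0 = 8 | 4·2 = 8
Y: 1·7+3·7+6·0 = 28 | 4·7 = 28
M: 1·0+3·8+6·0 = 24 | 4·6 = 24
T: 1·0+3·2+6·1 = 12 | 4·3 = 12
J: 1·0+3·4+6·2 = 24 | 4·6 = 24
gcd(1,3,6,4) = 1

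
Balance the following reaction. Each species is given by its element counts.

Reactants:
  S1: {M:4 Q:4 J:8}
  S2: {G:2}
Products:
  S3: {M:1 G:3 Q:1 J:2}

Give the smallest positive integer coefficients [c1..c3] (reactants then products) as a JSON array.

Coefficients: [1, 6, 4]

M: 1·4+6·0 = 4 | 4·1 = 4
G: 1·0+6·2 = 12 | 4·3 = 12
Q: 1·4+6·0 = 4 | 4·1 = 4
J: 1·8+6·0 = 8 | 4·2 = 8
gcd(1,6,4) = 1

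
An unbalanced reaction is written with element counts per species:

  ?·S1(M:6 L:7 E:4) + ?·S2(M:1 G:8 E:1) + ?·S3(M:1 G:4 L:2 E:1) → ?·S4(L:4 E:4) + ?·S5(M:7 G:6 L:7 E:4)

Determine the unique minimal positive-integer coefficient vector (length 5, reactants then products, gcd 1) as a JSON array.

Coefficients: [4, 2, 2, 1, 4]

M: 4·6+2·1+2·1 = 28 | 1·0+4·7 = 28
G: 4·0+2·8+2·4 = 24 | 1·0+4·6 = 24
L: 4·7+2·0+2·2 = 32 | 1·4+4·7 = 32
E: 4·4+2·1+2·1 = 20 | 1·4+4·4 = 20
gcd(4,2,2,1,4) = 1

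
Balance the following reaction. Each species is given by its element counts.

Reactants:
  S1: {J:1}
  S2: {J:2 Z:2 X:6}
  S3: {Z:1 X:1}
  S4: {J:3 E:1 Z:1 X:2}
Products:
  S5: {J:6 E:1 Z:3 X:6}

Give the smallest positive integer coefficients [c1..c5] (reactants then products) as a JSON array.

J: 4·1+1·2+2·0+2·3 = 12 | 2·6 = 12
E: 4·0+1·0+2·0+2·1 = 2 | 2·1 = 2
Z: 4·0+1·2+2·1+2·1 = 6 | 2·3 = 6
X: 4·0+1·6+2·1+2·2 = 12 | 2·6 = 12
gcd(4,1,2,2,2) = 1

Coefficients: [4, 1, 2, 2, 2]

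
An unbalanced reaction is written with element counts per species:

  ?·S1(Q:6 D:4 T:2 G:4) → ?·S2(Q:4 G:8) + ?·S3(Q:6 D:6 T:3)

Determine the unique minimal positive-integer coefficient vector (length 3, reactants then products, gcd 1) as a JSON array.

Q: 6·6 = 36 | 3·4+4·6 = 36
D: 6·4 = 24 | 3·0+4·6 = 24
T: 6·2 = 12 | 3·0+4·3 = 12
G: 6·4 = 24 | 3·8+4·0 = 24
gcd(6,3,4) = 1

Coefficients: [6, 3, 4]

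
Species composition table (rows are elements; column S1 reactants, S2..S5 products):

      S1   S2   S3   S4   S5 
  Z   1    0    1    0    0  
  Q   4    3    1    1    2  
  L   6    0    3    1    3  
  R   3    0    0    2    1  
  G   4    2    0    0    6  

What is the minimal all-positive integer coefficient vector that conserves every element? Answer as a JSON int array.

Coefficients: [5, 1, 5, 6, 3]

Z: 5·1 = 5 | 1·0+5·1+6·0+3·0 = 5
Q: 5·4 = 20 | 1·3+5·1+6·1+3·2 = 20
L: 5·6 = 30 | 1·0+5·3+6·1+3·3 = 30
R: 5·3 = 15 | 1·0+5·0+6·2+3·1 = 15
G: 5·4 = 20 | 1·2+5·0+6·0+3·6 = 20
gcd(5,1,5,6,3) = 1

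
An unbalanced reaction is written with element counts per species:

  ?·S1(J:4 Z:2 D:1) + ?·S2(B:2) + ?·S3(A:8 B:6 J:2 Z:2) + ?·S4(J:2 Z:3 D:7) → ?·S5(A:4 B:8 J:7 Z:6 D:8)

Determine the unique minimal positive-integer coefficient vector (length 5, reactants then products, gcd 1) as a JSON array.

A: 2·0+5·0+1·8+2·0 = 8 | 2·4 = 8
B: 2·0+5·2+1·6+2·0 = 16 | 2·8 = 16
J: 2·4+5·0+1·2+2·2 = 14 | 2·7 = 14
Z: 2·2+5·0+1·2+2·3 = 12 | 2·6 = 12
D: 2·1+5·0+1·0+2·7 = 16 | 2·8 = 16
gcd(2,5,1,2,2) = 1

Coefficients: [2, 5, 1, 2, 2]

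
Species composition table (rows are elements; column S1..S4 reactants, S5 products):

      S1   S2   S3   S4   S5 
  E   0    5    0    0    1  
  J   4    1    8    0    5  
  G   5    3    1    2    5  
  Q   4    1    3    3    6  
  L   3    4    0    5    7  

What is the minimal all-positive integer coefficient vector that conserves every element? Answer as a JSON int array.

Coefficients: [2, 1, 2, 5, 5]

E: 2·0+1·5+2·0+5·0 = 5 | 5·1 = 5
J: 2·4+1·1+2·8+5·0 = 25 | 5·5 = 25
G: 2·5+1·3+2·1+5·2 = 25 | 5·5 = 25
Q: 2·4+1·1+2·3+5·3 = 30 | 5·6 = 30
L: 2·3+1·4+2·0+5·5 = 35 | 5·7 = 35
gcd(2,1,2,5,5) = 1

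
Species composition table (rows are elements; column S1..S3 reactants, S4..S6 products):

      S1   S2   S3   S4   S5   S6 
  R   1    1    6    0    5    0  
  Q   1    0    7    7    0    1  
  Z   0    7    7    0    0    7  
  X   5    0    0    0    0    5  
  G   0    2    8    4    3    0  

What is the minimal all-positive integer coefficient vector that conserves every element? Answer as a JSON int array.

Coefficients: [5, 1, 4, 4, 6, 5]

R: 5·1+1·1+4·6 = 30 | 4·0+6·5+5·0 = 30
Q: 5·1+1·0+4·7 = 33 | 4·7+6·0+5·1 = 33
Z: 5·0+1·7+4·7 = 35 | 4·0+6·0+5·7 = 35
X: 5·5+1·0+4·0 = 25 | 4·0+6·0+5·5 = 25
G: 5·0+1·2+4·8 = 34 | 4·4+6·3+5·0 = 34
gcd(5,1,4,4,6,5) = 1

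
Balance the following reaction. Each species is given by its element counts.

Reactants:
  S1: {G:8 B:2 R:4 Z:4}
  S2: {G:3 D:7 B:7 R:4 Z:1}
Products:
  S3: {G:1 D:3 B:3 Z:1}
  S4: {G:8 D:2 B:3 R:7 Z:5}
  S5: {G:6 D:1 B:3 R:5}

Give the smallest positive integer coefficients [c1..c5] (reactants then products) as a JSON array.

Coefficients: [3, 3, 5, 2, 2]

G: 3·8+3·3 = 33 | 5·1+2·8+2·6 = 33
D: 3·0+3·7 = 21 | 5·3+2·2+2·1 = 21
B: 3·2+3·7 = 27 | 5·3+2·3+2·3 = 27
R: 3·4+3·4 = 24 | 5·0+2·7+2·5 = 24
Z: 3·4+3·1 = 15 | 5·1+2·5+2·0 = 15
gcd(3,3,5,2,2) = 1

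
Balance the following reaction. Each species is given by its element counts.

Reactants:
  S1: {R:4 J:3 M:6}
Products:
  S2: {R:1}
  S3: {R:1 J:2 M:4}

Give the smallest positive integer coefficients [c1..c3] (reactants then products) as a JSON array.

R: 2·4 = 8 | 5·1+3·1 = 8
J: 2·3 = 6 | 5·0+3·2 = 6
M: 2·6 = 12 | 5·0+3·4 = 12
gcd(2,5,3) = 1

Coefficients: [2, 5, 3]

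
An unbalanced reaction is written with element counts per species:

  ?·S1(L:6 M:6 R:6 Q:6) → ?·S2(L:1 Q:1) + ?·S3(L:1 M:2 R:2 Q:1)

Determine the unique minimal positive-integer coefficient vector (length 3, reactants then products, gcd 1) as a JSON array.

L: 1·6 = 6 | 3·1+3·1 = 6
M: 1·6 = 6 | 3·0+3·2 = 6
R: 1·6 = 6 | 3·0+3·2 = 6
Q: 1·6 = 6 | 3·1+3·1 = 6
gcd(1,3,3) = 1

Coefficients: [1, 3, 3]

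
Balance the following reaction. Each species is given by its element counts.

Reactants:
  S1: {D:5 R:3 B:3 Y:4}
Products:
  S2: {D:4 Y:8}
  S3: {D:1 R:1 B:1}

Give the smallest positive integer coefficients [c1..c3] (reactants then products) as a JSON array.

D: 2·5 = 10 | 1·4+6·1 = 10
R: 2·3 = 6 | 1·0+6·1 = 6
B: 2·3 = 6 | 1·0+6·1 = 6
Y: 2·4 = 8 | 1·8+6·0 = 8
gcd(2,1,6) = 1

Coefficients: [2, 1, 6]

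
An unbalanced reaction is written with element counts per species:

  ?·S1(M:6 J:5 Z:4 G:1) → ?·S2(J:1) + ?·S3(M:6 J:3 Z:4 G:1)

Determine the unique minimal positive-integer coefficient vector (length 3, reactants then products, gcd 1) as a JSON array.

Coefficients: [1, 2, 1]

M: 1·6 = 6 | 2·0+1·6 = 6
J: 1·5 = 5 | 2·1+1·3 = 5
Z: 1·4 = 4 | 2·0+1·4 = 4
G: 1·1 = 1 | 2·0+1·1 = 1
gcd(1,2,1) = 1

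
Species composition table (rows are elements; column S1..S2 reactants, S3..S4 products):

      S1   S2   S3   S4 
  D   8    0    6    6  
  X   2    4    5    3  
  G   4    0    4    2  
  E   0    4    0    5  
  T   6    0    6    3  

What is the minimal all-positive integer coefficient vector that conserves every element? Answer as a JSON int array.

Coefficients: [6, 5, 4, 4]

D: 6·8+5·0 = 48 | 4·6+4·6 = 48
X: 6·2+5·4 = 32 | 4·5+4·3 = 32
G: 6·4+5·0 = 24 | 4·4+4·2 = 24
E: 6·0+5·4 = 20 | 4·0+4·5 = 20
T: 6·6+5·0 = 36 | 4·6+4·3 = 36
gcd(6,5,4,4) = 1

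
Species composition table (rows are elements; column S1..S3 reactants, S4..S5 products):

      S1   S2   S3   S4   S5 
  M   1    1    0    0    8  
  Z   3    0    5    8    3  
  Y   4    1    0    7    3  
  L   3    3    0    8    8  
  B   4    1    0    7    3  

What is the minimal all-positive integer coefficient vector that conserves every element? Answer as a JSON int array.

M: 3·1+5·1+2·0 = 8 | 2·0+1·8 = 8
Z: 3·3+5·0+2·5 = 19 | 2·8+1·3 = 19
Y: 3·4+5·1+2·0 = 17 | 2·7+1·3 = 17
L: 3·3+5·3+2·0 = 24 | 2·8+1·8 = 24
B: 3·4+5·1+2·0 = 17 | 2·7+1·3 = 17
gcd(3,5,2,2,1) = 1

Coefficients: [3, 5, 2, 2, 1]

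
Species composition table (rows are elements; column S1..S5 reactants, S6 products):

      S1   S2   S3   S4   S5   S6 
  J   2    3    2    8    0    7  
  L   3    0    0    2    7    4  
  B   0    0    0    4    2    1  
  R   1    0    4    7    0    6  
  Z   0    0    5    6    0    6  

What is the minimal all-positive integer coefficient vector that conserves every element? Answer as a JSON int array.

J: 5·2+4·3+6·2+1·8+1·0 = 42 | 6·7 = 42
L: 5·3+4·0+6·0+1·2+1·7 = 24 | 6·4 = 24
B: 5·0+4·0+6·0+1·4+1·2 = 6 | 6·1 = 6
R: 5·1+4·0+6·4+1·7+1·0 = 36 | 6·6 = 36
Z: 5·0+4·0+6·5+1·6+1·0 = 36 | 6·6 = 36
gcd(5,4,6,1,1,6) = 1

Coefficients: [5, 4, 6, 1, 1, 6]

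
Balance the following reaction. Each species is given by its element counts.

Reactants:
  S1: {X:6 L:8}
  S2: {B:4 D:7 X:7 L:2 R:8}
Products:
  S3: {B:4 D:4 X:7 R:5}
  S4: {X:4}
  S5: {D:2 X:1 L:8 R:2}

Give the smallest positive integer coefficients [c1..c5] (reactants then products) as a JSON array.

B: 5·0+4·4 = 16 | 4·4+6·0+6·0 = 16
D: 5·0+4·7 = 28 | 4·4+6·0+6·2 = 28
X: 5·6+4·7 = 58 | 4·7+6·4+6·1 = 58
L: 5·8+4·2 = 48 | 4·0+6·0+6·8 = 48
R: 5·0+4·8 = 32 | 4·5+6·0+6·2 = 32
gcd(5,4,4,6,6) = 1

Coefficients: [5, 4, 4, 6, 6]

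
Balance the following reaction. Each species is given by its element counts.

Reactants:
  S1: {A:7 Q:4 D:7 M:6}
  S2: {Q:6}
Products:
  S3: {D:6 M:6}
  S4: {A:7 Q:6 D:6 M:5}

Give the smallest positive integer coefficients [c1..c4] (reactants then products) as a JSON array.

A: 6·7+2·0 = 42 | 1·0+6·7 = 42
Q: 6·4+2·6 = 36 | 1·0+6·6 = 36
D: 6·7+2·0 = 42 | 1·6+6·6 = 42
M: 6·6+2·0 = 36 | 1·6+6·5 = 36
gcd(6,2,1,6) = 1

Coefficients: [6, 2, 1, 6]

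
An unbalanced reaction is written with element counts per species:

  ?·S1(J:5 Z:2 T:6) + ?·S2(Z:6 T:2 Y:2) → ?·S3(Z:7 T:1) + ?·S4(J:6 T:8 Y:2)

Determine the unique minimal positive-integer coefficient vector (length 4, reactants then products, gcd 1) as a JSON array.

Coefficients: [6, 5, 6, 5]

J: 6·5+5·0 = 30 | 6·0+5·6 = 30
Z: 6·2+5·6 = 42 | 6·7+5·0 = 42
T: 6·6+5·2 = 46 | 6·1+5·8 = 46
Y: 6·0+5·2 = 10 | 6·0+5·2 = 10
gcd(6,5,6,5) = 1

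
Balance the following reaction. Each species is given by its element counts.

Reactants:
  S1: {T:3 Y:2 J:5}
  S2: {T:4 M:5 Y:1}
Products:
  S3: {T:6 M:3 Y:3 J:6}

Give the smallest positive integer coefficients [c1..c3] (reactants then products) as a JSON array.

Coefficients: [6, 3, 5]

T: 6·3+3·4 = 30 | 5·6 = 30
M: 6·0+3·5 = 15 | 5·3 = 15
Y: 6·2+3·1 = 15 | 5·3 = 15
J: 6·5+3·0 = 30 | 5·6 = 30
gcd(6,3,5) = 1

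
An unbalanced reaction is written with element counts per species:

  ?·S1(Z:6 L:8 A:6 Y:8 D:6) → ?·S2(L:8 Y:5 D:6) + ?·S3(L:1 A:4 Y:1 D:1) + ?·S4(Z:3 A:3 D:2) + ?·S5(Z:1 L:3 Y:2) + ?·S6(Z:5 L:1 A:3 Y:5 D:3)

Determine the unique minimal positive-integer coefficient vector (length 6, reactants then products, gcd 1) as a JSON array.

Coefficients: [5, 2, 3, 3, 6, 3]

Z: 5·6 = 30 | 2·0+3·0+3·3+6·1+3·5 = 30
L: 5·8 = 40 | 2·8+3·1+3·0+6·3+3·1 = 40
A: 5·6 = 30 | 2·0+3·4+3·3+6·0+3·3 = 30
Y: 5·8 = 40 | 2·5+3·1+3·0+6·2+3·5 = 40
D: 5·6 = 30 | 2·6+3·1+3·2+6·0+3·3 = 30
gcd(5,2,3,3,6,3) = 1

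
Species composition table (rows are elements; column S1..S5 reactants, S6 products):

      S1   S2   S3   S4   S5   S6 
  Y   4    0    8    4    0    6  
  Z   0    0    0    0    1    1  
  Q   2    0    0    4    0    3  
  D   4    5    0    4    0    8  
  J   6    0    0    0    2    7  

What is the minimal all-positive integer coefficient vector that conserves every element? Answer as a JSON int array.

Coefficients: [5, 4, 1, 2, 6, 6]

Y: 5·4+4·0+1·8+2·4+6·0 = 36 | 6·6 = 36
Z: 5·0+4·0+1·0+2·0+6·1 = 6 | 6·1 = 6
Q: 5·2+4·0+1·0+2·4+6·0 = 18 | 6·3 = 18
D: 5·4+4·5+1·0+2·4+6·0 = 48 | 6·8 = 48
J: 5·6+4·0+1·0+2·0+6·2 = 42 | 6·7 = 42
gcd(5,4,1,2,6,6) = 1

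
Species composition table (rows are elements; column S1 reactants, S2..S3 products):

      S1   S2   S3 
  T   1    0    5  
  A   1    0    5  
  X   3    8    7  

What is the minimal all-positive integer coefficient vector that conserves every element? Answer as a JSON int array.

T: 5·1 = 5 | 1·0+1·5 = 5
A: 5·1 = 5 | 1·0+1·5 = 5
X: 5·3 = 15 | 1·8+1·7 = 15
gcd(5,1,1) = 1

Coefficients: [5, 1, 1]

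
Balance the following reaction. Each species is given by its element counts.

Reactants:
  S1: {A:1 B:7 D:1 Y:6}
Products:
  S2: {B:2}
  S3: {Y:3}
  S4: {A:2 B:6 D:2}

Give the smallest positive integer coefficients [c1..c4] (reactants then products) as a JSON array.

A: 2·1 = 2 | 4·0+4·0+1·2 = 2
B: 2·7 = 14 | 4·2+4·0+1·6 = 14
D: 2·1 = 2 | 4·0+4·0+1·2 = 2
Y: 2·6 = 12 | 4·0+4·3+1·0 = 12
gcd(2,4,4,1) = 1

Coefficients: [2, 4, 4, 1]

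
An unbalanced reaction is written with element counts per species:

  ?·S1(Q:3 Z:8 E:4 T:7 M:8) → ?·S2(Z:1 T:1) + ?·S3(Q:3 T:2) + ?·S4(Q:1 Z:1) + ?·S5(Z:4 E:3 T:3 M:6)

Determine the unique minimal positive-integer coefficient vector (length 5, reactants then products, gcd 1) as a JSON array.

Q: 3·3 = 9 | 5·0+2·3+3·1+4·0 = 9
Z: 3·8 = 24 | 5·1+2·0+3·1+4·4 = 24
E: 3·4 = 12 | 5·0+2·0+3·0+4·3 = 12
T: 3·7 = 21 | 5·1+2·2+3·0+4·3 = 21
M: 3·8 = 24 | 5·0+2·0+3·0+4·6 = 24
gcd(3,5,2,3,4) = 1

Coefficients: [3, 5, 2, 3, 4]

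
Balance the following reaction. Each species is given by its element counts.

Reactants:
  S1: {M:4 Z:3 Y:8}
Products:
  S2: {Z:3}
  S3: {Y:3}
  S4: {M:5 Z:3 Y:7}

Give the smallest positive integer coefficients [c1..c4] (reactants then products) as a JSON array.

M: 5·4 = 20 | 1·0+4·0+4·5 = 20
Z: 5·3 = 15 | 1·3+4·0+4·3 = 15
Y: 5·8 = 40 | 1·0+4·3+4·7 = 40
gcd(5,1,4,4) = 1

Coefficients: [5, 1, 4, 4]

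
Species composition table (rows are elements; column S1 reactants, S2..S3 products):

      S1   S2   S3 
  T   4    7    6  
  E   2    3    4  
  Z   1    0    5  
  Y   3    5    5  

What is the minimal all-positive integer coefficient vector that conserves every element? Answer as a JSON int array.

Coefficients: [5, 2, 1]

T: 5·4 = 20 | 2·7+1·6 = 20
E: 5·2 = 10 | 2·3+1·4 = 10
Z: 5·1 = 5 | 2·0+1·5 = 5
Y: 5·3 = 15 | 2·5+1·5 = 15
gcd(5,2,1) = 1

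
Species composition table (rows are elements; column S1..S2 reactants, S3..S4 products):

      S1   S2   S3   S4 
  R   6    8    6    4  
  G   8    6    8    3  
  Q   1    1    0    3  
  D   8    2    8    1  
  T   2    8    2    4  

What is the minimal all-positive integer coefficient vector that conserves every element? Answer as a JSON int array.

R: 5·6+1·8 = 38 | 5·6+2·4 = 38
G: 5·8+1·6 = 46 | 5·8+2·3 = 46
Q: 5·1+1·1 = 6 | 5·0+2·3 = 6
D: 5·8+1·2 = 42 | 5·8+2·1 = 42
T: 5·2+1·8 = 18 | 5·2+2·4 = 18
gcd(5,1,5,2) = 1

Coefficients: [5, 1, 5, 2]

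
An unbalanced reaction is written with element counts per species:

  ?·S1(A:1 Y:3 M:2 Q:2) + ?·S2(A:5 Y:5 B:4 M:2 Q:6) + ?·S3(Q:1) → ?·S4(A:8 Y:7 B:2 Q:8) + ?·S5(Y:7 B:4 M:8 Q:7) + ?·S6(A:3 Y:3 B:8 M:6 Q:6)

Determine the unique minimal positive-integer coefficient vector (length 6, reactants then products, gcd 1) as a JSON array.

Coefficients: [5, 6, 6, 4, 2, 1]

A: 5·1+6·5+6·0 = 35 | 4·8+2·0+1·3 = 35
Y: 5·3+6·5+6·0 = 45 | 4·7+2·7+1·3 = 45
B: 5·0+6·4+6·0 = 24 | 4·2+2·4+1·8 = 24
M: 5·2+6·2+6·0 = 22 | 4·0+2·8+1·6 = 22
Q: 5·2+6·6+6·1 = 52 | 4·8+2·7+1·6 = 52
gcd(5,6,6,4,2,1) = 1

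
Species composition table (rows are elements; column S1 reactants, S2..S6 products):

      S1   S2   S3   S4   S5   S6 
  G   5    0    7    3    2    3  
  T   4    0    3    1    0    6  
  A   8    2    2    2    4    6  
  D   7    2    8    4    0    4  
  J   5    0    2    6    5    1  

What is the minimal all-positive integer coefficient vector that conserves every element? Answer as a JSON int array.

G: 4·5 = 20 | 4·0+1·7+1·3+2·2+2·3 = 20
T: 4·4 = 16 | 4·0+1·3+1·1+2·0+2·6 = 16
A: 4·8 = 32 | 4·2+1·2+1·2+2·4+2·6 = 32
D: 4·7 = 28 | 4·2+1·8+1·4+2·0+2·4 = 28
J: 4·5 = 20 | 4·0+1·2+1·6+2·5+2·1 = 20
gcd(4,4,1,1,2,2) = 1

Coefficients: [4, 4, 1, 1, 2, 2]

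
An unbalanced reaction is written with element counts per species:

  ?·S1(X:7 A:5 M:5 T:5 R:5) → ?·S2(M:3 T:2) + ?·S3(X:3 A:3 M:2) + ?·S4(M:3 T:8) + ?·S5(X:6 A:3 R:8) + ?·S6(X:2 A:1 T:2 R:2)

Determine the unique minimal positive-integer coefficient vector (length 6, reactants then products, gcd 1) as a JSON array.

X: 6·7 = 42 | 4·0+6·3+2·0+3·6+3·2 = 42
A: 6·5 = 30 | 4·0+6·3+2·0+3·3+3·1 = 30
M: 6·5 = 30 | 4·3+6·2+2·3+3·0+3·0 = 30
T: 6·5 = 30 | 4·2+6·0+2·8+3·0+3·2 = 30
R: 6·5 = 30 | 4·0+6·0+2·0+3·8+3·2 = 30
gcd(6,4,6,2,3,3) = 1

Coefficients: [6, 4, 6, 2, 3, 3]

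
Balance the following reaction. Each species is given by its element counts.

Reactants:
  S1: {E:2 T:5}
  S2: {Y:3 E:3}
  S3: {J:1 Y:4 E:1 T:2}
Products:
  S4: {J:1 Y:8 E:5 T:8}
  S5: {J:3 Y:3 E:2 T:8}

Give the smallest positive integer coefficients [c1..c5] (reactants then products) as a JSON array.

J: 4·0+1·0+6·1 = 6 | 3·1+1·3 = 6
Y: 4·0+1·3+6·4 = 27 | 3·8+1·3 = 27
E: 4·2+1·3+6·1 = 17 | 3·5+1·2 = 17
T: 4·5+1·0+6·2 = 32 | 3·8+1·8 = 32
gcd(4,1,6,3,1) = 1

Coefficients: [4, 1, 6, 3, 1]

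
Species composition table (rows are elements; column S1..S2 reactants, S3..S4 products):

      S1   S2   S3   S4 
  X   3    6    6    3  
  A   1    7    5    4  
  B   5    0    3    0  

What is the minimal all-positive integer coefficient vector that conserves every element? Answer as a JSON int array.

X: 3·3+6·6 = 45 | 5·6+5·3 = 45
A: 3·1+6·7 = 45 | 5·5+5·4 = 45
B: 3·5+6·0 = 15 | 5·3+5·0 = 15
gcd(3,6,5,5) = 1

Coefficients: [3, 6, 5, 5]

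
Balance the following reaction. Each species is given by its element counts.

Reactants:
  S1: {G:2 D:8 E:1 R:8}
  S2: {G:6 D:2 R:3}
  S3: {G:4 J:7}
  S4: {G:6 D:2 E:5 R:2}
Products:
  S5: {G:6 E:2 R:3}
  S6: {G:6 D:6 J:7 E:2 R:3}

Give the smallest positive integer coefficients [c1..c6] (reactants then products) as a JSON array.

G: 2·2+3·6+5·4+4·6 = 66 | 6·6+5·6 = 66
D: 2·8+3·2+5·0+4·2 = 30 | 6·0+5·6 = 30
J: 2·0+3·0+5·7+4·0 = 35 | 6·0+5·7 = 35
E: 2·1+3·0+5·0+4·5 = 22 | 6·2+5·2 = 22
R: 2·8+3·3+5·0+4·2 = 33 | 6·3+5·3 = 33
gcd(2,3,5,4,6,5) = 1

Coefficients: [2, 3, 5, 4, 6, 5]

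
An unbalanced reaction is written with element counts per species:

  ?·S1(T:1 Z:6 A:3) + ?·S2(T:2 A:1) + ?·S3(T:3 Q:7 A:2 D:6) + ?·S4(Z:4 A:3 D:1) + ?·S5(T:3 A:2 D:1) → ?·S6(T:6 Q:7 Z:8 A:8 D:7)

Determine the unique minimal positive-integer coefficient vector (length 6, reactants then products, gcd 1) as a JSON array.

T: 4·1+4·2+5·3+4·0+1·3 = 30 | 5·6 = 30
Q: 4·0+4·0+5·7+4·0+1·0 = 35 | 5·7 = 35
Z: 4·6+4·0+5·0+4·4+1·0 = 40 | 5·8 = 40
A: 4·3+4·1+5·2+4·3+1·2 = 40 | 5·8 = 40
D: 4·0+4·0+5·6+4·1+1·1 = 35 | 5·7 = 35
gcd(4,4,5,4,1,5) = 1

Coefficients: [4, 4, 5, 4, 1, 5]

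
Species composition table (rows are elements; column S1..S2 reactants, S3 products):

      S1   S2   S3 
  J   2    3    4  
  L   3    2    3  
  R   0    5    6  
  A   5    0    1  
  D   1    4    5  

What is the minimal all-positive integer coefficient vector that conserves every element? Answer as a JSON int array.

Coefficients: [1, 6, 5]

J: 1·2+6·3 = 20 | 5·4 = 20
L: 1·3+6·2 = 15 | 5·3 = 15
R: 1·0+6·5 = 30 | 5·6 = 30
A: 1·5+6·0 = 5 | 5·1 = 5
D: 1·1+6·4 = 25 | 5·5 = 25
gcd(1,6,5) = 1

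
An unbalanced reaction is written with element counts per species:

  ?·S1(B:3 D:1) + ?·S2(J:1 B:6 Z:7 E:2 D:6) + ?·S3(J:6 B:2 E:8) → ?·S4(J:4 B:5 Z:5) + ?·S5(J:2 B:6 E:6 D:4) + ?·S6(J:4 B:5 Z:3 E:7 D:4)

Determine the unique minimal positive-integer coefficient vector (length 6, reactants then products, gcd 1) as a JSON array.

Coefficients: [4, 4, 5, 2, 1, 6]

J: 4·0+4·1+5·6 = 34 | 2·4+1·2+6·4 = 34
B: 4·3+4·6+5·2 = 46 | 2·5+1·6+6·5 = 46
Z: 4·0+4·7+5·0 = 28 | 2·5+1·0+6·3 = 28
E: 4·0+4·2+5·8 = 48 | 2·0+1·6+6·7 = 48
D: 4·1+4·6+5·0 = 28 | 2·0+1·4+6·4 = 28
gcd(4,4,5,2,1,6) = 1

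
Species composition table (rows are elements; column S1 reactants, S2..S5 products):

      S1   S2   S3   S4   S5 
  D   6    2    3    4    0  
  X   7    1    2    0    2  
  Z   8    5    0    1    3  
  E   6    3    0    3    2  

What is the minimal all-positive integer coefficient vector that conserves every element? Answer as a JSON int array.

D: 3·6 = 18 | 1·2+4·3+1·4+6·0 = 18
X: 3·7 = 21 | 1·1+4·2+1·0+6·2 = 21
Z: 3·8 = 24 | 1·5+4·0+1·1+6·3 = 24
E: 3·6 = 18 | 1·3+4·0+1·3+6·2 = 18
gcd(3,1,4,1,6) = 1

Coefficients: [3, 1, 4, 1, 6]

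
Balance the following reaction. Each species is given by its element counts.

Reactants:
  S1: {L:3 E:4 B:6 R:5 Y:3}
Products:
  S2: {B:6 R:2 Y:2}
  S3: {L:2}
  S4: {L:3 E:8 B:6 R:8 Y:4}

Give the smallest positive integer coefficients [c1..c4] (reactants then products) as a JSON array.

L: 4·3 = 12 | 2·0+3·2+2·3 = 12
E: 4·4 = 16 | 2·0+3·0+2·8 = 16
B: 4·6 = 24 | 2·6+3·0+2·6 = 24
R: 4·5 = 20 | 2·2+3·0+2·8 = 20
Y: 4·3 = 12 | 2·2+3·0+2·4 = 12
gcd(4,2,3,2) = 1

Coefficients: [4, 2, 3, 2]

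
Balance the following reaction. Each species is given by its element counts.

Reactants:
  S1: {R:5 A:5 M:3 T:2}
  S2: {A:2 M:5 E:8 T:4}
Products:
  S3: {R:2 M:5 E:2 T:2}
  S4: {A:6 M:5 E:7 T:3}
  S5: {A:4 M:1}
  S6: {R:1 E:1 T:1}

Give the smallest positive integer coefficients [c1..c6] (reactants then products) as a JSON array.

R: 2·5+3·0 = 10 | 2·2+2·0+1·0+6·1 = 10
A: 2·5+3·2 = 16 | 2·0+2·6+1·4+6·0 = 16
M: 2·3+3·5 = 21 | 2·5+2·5+1·1+6·0 = 21
E: 2·0+3·8 = 24 | 2·2+2·7+1·0+6·1 = 24
T: 2·2+3·4 = 16 | 2·2+2·3+1·0+6·1 = 16
gcd(2,3,2,2,1,6) = 1

Coefficients: [2, 3, 2, 2, 1, 6]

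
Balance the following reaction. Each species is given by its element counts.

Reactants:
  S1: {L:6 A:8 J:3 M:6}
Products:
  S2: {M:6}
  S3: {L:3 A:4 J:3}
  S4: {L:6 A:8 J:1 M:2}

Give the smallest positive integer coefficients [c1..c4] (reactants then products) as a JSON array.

Coefficients: [5, 4, 4, 3]

L: 5·6 = 30 | 4·0+4·3+3·6 = 30
A: 5·8 = 40 | 4·0+4·4+3·8 = 40
J: 5·3 = 15 | 4·0+4·3+3·1 = 15
M: 5·6 = 30 | 4·6+4·0+3·2 = 30
gcd(5,4,4,3) = 1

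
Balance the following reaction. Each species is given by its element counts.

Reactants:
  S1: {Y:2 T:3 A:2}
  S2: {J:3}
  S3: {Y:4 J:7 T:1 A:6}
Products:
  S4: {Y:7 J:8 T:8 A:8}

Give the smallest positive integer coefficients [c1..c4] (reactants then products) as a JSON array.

Y: 5·2+3·0+1·4 = 14 | 2·7 = 14
J: 5·0+3·3+1·7 = 16 | 2·8 = 16
T: 5·3+3·0+1·1 = 16 | 2·8 = 16
A: 5·2+3·0+1·6 = 16 | 2·8 = 16
gcd(5,3,1,2) = 1

Coefficients: [5, 3, 1, 2]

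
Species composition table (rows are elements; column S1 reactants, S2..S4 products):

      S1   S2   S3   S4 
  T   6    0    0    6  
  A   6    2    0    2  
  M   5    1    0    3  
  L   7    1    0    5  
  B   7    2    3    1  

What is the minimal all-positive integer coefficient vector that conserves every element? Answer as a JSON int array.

Coefficients: [3, 6, 2, 3]

T: 3·6 = 18 | 6·0+2·0+3·6 = 18
A: 3·6 = 18 | 6·2+2·0+3·2 = 18
M: 3·5 = 15 | 6·1+2·0+3·3 = 15
L: 3·7 = 21 | 6·1+2·0+3·5 = 21
B: 3·7 = 21 | 6·2+2·3+3·1 = 21
gcd(3,6,2,3) = 1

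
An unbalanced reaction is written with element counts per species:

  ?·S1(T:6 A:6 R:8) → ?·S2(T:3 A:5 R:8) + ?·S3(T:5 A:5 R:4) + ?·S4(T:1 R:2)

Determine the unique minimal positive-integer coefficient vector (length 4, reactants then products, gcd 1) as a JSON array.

Coefficients: [5, 2, 4, 4]

T: 5·6 = 30 | 2·3+4·5+4·1 = 30
A: 5·6 = 30 | 2·5+4·5+4·0 = 30
R: 5·8 = 40 | 2·8+4·4+4·2 = 40
gcd(5,2,4,4) = 1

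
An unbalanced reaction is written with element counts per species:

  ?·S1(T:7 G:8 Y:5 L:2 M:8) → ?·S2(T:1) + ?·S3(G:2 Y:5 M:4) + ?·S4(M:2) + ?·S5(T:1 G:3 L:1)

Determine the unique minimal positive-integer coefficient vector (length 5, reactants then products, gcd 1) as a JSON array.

Coefficients: [1, 5, 1, 2, 2]

T: 1·7 = 7 | 5·1+1·0+2·0+2·1 = 7
G: 1·8 = 8 | 5·0+1·2+2·0+2·3 = 8
Y: 1·5 = 5 | 5·0+1·5+2·0+2·0 = 5
L: 1·2 = 2 | 5·0+1·0+2·0+2·1 = 2
M: 1·8 = 8 | 5·0+1·4+2·2+2·0 = 8
gcd(1,5,1,2,2) = 1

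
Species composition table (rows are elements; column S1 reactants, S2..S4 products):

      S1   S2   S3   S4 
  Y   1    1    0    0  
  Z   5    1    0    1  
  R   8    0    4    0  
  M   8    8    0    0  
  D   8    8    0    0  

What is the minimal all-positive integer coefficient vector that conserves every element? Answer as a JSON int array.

Y: 1·1 = 1 | 1·1+2·0+4·0 = 1
Z: 1·5 = 5 | 1·1+2·0+4·1 = 5
R: 1·8 = 8 | 1·0+2·4+4·0 = 8
M: 1·8 = 8 | 1·8+2·0+4·0 = 8
D: 1·8 = 8 | 1·8+2·0+4·0 = 8
gcd(1,1,2,4) = 1

Coefficients: [1, 1, 2, 4]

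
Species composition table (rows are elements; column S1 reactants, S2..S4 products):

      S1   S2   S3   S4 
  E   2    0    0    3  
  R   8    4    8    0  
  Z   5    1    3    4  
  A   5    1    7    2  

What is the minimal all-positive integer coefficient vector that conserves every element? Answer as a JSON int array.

E: 3·2 = 6 | 4·0+1·0+2·3 = 6
R: 3·8 = 24 | 4·4+1·8+2·0 = 24
Z: 3·5 = 15 | 4·1+1·3+2·4 = 15
A: 3·5 = 15 | 4·1+1·7+2·2 = 15
gcd(3,4,1,2) = 1

Coefficients: [3, 4, 1, 2]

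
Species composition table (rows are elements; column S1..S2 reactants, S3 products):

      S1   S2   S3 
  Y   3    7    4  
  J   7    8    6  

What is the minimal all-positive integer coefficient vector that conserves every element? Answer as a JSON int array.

Coefficients: [2, 2, 5]

Y: 2·3+2·7 = 20 | 5·4 = 20
J: 2·7+2·8 = 30 | 5·6 = 30
gcd(2,2,5) = 1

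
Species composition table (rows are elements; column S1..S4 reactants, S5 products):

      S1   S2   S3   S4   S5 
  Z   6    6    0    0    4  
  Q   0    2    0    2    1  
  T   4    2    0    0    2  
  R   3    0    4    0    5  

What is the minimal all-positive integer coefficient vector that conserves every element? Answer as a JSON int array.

Coefficients: [2, 2, 6, 1, 6]

Z: 2·6+2·6+6·0+1·0 = 24 | 6·4 = 24
Q: 2·0+2·2+6·0+1·2 = 6 | 6·1 = 6
T: 2·4+2·2+6·0+1·0 = 12 | 6·2 = 12
R: 2·3+2·0+6·4+1·0 = 30 | 6·5 = 30
gcd(2,2,6,1,6) = 1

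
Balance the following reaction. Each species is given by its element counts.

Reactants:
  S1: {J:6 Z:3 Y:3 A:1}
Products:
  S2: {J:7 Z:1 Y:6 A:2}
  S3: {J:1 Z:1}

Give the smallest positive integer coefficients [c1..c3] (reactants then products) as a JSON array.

Coefficients: [2, 1, 5]

J: 2·6 = 12 | 1·7+5·1 = 12
Z: 2·3 = 6 | 1·1+5·1 = 6
Y: 2·3 = 6 | 1·6+5·0 = 6
A: 2·1 = 2 | 1·2+5·0 = 2
gcd(2,1,5) = 1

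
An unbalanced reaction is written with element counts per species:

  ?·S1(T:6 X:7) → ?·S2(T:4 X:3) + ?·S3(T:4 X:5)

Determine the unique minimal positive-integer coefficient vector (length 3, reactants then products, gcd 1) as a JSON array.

Coefficients: [4, 1, 5]

T: 4·6 = 24 | 1·4+5·4 = 24
X: 4·7 = 28 | 1·3+5·5 = 28
gcd(4,1,5) = 1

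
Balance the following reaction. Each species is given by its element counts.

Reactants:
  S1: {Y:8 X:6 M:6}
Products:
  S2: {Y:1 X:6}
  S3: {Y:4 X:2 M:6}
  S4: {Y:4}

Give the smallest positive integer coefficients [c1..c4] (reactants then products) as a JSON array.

Coefficients: [6, 4, 6, 5]

Y: 6·8 = 48 | 4·1+6·4+5·4 = 48
X: 6·6 = 36 | 4·6+6·2+5·0 = 36
M: 6·6 = 36 | 4·0+6·6+5·0 = 36
gcd(6,4,6,5) = 1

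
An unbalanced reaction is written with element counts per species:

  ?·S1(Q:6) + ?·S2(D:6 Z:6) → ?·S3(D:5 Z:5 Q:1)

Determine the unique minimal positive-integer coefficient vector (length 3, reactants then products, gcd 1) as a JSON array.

D: 1·0+5·6 = 30 | 6·5 = 30
Z: 1·0+5·6 = 30 | 6·5 = 30
Q: 1·6+5·0 = 6 | 6·1 = 6
gcd(1,5,6) = 1

Coefficients: [1, 5, 6]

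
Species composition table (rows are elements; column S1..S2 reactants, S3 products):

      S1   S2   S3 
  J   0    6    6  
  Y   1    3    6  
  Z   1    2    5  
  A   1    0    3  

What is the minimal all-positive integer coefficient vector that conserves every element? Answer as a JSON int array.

Coefficients: [3, 1, 1]

J: 3·0+1·6 = 6 | 1·6 = 6
Y: 3·1+1·3 = 6 | 1·6 = 6
Z: 3·1+1·2 = 5 | 1·5 = 5
A: 3·1+1·0 = 3 | 1·3 = 3
gcd(3,1,1) = 1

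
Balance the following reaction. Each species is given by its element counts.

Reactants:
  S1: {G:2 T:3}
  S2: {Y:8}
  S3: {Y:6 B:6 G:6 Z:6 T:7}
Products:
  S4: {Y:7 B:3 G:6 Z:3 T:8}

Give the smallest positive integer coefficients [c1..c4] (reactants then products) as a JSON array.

Coefficients: [3, 1, 1, 2]

Y: 3·0+1·8+1·6 = 14 | 2·7 = 14
B: 3·0+1·0+1·6 = 6 | 2·3 = 6
G: 3·2+1·0+1·6 = 12 | 2·6 = 12
Z: 3·0+1·0+1·6 = 6 | 2·3 = 6
T: 3·3+1·0+1·7 = 16 | 2·8 = 16
gcd(3,1,1,2) = 1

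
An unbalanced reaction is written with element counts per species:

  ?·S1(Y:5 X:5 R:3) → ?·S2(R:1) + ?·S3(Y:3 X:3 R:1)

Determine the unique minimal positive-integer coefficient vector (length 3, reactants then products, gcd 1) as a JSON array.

Coefficients: [3, 4, 5]

Y: 3·5 = 15 | 4·0+5·3 = 15
X: 3·5 = 15 | 4·0+5·3 = 15
R: 3·3 = 9 | 4·1+5·1 = 9
gcd(3,4,5) = 1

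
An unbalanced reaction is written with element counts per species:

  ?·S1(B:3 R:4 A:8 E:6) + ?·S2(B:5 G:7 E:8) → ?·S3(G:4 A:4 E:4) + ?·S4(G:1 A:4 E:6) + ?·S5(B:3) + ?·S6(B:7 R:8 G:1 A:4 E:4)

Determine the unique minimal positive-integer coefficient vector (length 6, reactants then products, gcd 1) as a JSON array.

Coefficients: [6, 3, 3, 6, 4, 3]

B: 6·3+3·5 = 33 | 3·0+6·0+4·3+3·7 = 33
R: 6·4+3·0 = 24 | 3·0+6·0+4·0+3·8 = 24
G: 6·0+3·7 = 21 | 3·4+6·1+4·0+3·1 = 21
A: 6·8+3·0 = 48 | 3·4+6·4+4·0+3·4 = 48
E: 6·6+3·8 = 60 | 3·4+6·6+4·0+3·4 = 60
gcd(6,3,3,6,4,3) = 1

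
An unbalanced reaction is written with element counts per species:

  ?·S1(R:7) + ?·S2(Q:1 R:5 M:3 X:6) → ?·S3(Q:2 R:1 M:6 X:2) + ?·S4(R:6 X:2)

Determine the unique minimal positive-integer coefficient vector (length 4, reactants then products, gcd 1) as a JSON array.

Q: 3·0+2·1 = 2 | 1·2+5·0 = 2
R: 3·7+2·5 = 31 | 1·1+5·6 = 31
M: 3·0+2·3 = 6 | 1·6+5·0 = 6
X: 3·0+2·6 = 12 | 1·2+5·2 = 12
gcd(3,2,1,5) = 1

Coefficients: [3, 2, 1, 5]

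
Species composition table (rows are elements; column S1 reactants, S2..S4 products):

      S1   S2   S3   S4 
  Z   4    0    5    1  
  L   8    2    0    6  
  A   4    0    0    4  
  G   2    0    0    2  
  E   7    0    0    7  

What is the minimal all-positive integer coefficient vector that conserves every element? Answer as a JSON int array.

Z: 5·4 = 20 | 5·0+3·5+5·1 = 20
L: 5·8 = 40 | 5·2+3·0+5·6 = 40
A: 5·4 = 20 | 5·0+3·0+5·4 = 20
G: 5·2 = 10 | 5·0+3·0+5·2 = 10
E: 5·7 = 35 | 5·0+3·0+5·7 = 35
gcd(5,5,3,5) = 1

Coefficients: [5, 5, 3, 5]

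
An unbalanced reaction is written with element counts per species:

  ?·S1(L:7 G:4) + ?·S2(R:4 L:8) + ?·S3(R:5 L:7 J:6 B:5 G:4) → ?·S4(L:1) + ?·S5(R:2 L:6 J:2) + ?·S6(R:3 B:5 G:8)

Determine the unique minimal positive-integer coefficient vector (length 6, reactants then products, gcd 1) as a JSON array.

R: 1·0+1·4+1·5 = 9 | 4·0+3·2+1·3 = 9
L: 1·7+1·8+1·7 = 22 | 4·1+3·6+1·0 = 22
J: 1·0+1·0+1·6 = 6 | 4·0+3·2+1·0 = 6
B: 1·0+1·0+1·5 = 5 | 4·0+3·0+1·5 = 5
G: 1·4+1·0+1·4 = 8 | 4·0+3·0+1·8 = 8
gcd(1,1,1,4,3,1) = 1

Coefficients: [1, 1, 1, 4, 3, 1]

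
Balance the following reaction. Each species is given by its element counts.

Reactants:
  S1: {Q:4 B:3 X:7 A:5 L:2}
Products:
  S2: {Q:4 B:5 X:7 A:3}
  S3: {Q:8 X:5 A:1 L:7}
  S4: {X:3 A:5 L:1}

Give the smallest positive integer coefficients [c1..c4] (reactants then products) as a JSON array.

Q: 5·4 = 20 | 3·4+1·8+3·0 = 20
B: 5·3 = 15 | 3·5+1·0+3·0 = 15
X: 5·7 = 35 | 3·7+1·5+3·3 = 35
A: 5·5 = 25 | 3·3+1·1+3·5 = 25
L: 5·2 = 10 | 3·0+1·7+3·1 = 10
gcd(5,3,1,3) = 1

Coefficients: [5, 3, 1, 3]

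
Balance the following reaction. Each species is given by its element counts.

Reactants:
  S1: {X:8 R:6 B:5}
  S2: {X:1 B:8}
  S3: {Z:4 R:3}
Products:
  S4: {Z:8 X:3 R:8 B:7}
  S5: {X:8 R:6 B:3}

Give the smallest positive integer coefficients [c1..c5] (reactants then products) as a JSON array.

Coefficients: [5, 1, 6, 3, 4]

Z: 5·0+1·0+6·4 = 24 | 3·8+4·0 = 24
X: 5·8+1·1+6·0 = 41 | 3·3+4·8 = 41
R: 5·6+1·0+6·3 = 48 | 3·8+4·6 = 48
B: 5·5+1·8+6·0 = 33 | 3·7+4·3 = 33
gcd(5,1,6,3,4) = 1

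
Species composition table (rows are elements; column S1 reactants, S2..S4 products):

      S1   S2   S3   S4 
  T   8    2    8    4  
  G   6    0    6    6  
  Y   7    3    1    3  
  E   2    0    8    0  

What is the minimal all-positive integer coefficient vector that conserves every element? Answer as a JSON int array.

Coefficients: [4, 6, 1, 3]

T: 4·8 = 32 | 6·2+1·8+3·4 = 32
G: 4·6 = 24 | 6·0+1·6+3·6 = 24
Y: 4·7 = 28 | 6·3+1·1+3·3 = 28
E: 4·2 = 8 | 6·0+1·8+3·0 = 8
gcd(4,6,1,3) = 1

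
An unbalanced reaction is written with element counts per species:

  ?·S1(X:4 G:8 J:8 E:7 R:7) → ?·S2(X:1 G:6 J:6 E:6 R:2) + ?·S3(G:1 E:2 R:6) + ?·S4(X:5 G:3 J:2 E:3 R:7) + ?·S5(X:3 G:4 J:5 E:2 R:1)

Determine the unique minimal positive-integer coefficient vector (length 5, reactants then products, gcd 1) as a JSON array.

Coefficients: [5, 3, 3, 1, 4]

X: 5·4 = 20 | 3·1+3·0+1·5+4·3 = 20
G: 5·8 = 40 | 3·6+3·1+1·3+4·4 = 40
J: 5·8 = 40 | 3·6+3·0+1·2+4·5 = 40
E: 5·7 = 35 | 3·6+3·2+1·3+4·2 = 35
R: 5·7 = 35 | 3·2+3·6+1·7+4·1 = 35
gcd(5,3,3,1,4) = 1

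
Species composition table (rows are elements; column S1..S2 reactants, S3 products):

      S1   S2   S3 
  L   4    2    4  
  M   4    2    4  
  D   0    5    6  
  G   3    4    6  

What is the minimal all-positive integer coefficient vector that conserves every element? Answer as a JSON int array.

Coefficients: [2, 6, 5]

L: 2·4+6·2 = 20 | 5·4 = 20
M: 2·4+6·2 = 20 | 5·4 = 20
D: 2·0+6·5 = 30 | 5·6 = 30
G: 2·3+6·4 = 30 | 5·6 = 30
gcd(2,6,5) = 1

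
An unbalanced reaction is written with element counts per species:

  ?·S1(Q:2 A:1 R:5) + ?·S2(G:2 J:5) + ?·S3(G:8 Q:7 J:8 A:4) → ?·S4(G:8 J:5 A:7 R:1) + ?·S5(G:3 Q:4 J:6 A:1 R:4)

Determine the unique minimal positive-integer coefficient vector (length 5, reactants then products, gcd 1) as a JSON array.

G: 5·0+5·2+2·8 = 26 | 1·8+6·3 = 26
Q: 5·2+5·0+2·7 = 24 | 1·0+6·4 = 24
J: 5·0+5·5+2·8 = 41 | 1·5+6·6 = 41
A: 5·1+5·0+2·4 = 13 | 1·7+6·1 = 13
R: 5·5+5·0+2·0 = 25 | 1·1+6·4 = 25
gcd(5,5,2,1,6) = 1

Coefficients: [5, 5, 2, 1, 6]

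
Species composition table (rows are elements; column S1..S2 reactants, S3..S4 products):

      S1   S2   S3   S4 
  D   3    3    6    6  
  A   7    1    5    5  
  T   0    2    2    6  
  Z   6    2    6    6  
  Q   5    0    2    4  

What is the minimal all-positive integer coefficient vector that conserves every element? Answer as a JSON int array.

Coefficients: [2, 6, 3, 1]

D: 2·3+6·3 = 24 | 3·6+1·6 = 24
A: 2·7+6·1 = 20 | 3·5+1·5 = 20
T: 2·0+6·2 = 12 | 3·2+1·6 = 12
Z: 2·6+6·2 = 24 | 3·6+1·6 = 24
Q: 2·5+6·0 = 10 | 3·2+1·4 = 10
gcd(2,6,3,1) = 1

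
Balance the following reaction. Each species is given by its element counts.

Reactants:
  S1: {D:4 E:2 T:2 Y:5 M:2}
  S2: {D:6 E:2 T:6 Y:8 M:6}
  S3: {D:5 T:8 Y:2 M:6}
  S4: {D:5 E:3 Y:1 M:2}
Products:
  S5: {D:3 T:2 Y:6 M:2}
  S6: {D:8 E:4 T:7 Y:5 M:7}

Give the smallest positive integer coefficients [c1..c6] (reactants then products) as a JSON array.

D: 4·4+5·6+2·5+2·5 = 66 | 6·3+6·8 = 66
E: 4·2+5·2+2·0+2·3 = 24 | 6·0+6·4 = 24
T: 4·2+5·6+2·8+2·0 = 54 | 6·2+6·7 = 54
Y: 4·5+5·8+2·2+2·1 = 66 | 6·6+6·5 = 66
M: 4·2+5·6+2·6+2·2 = 54 | 6·2+6·7 = 54
gcd(4,5,2,2,6,6) = 1

Coefficients: [4, 5, 2, 2, 6, 6]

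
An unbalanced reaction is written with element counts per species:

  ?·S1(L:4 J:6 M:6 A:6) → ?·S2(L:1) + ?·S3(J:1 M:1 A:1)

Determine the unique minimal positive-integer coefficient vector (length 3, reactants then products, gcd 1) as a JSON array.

Coefficients: [1, 4, 6]

L: 1·4 = 4 | 4·1+6·0 = 4
J: 1·6 = 6 | 4·0+6·1 = 6
M: 1·6 = 6 | 4·0+6·1 = 6
A: 1·6 = 6 | 4·0+6·1 = 6
gcd(1,4,6) = 1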